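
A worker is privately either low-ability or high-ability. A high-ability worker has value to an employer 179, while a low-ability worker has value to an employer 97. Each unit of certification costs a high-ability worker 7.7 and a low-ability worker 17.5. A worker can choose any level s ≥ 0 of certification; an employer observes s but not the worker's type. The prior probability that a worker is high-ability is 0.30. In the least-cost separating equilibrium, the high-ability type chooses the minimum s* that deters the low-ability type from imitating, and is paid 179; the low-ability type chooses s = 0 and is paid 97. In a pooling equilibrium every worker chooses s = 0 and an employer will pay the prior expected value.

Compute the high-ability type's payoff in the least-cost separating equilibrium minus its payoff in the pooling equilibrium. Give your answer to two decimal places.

21.32

Least-cost separating signal: s* solves 97 = 179 − 17.5·s*, so s* = (179 − 97)/17.5 ≈ 4.6857.
High-ability type's separating payoff: 179 − 7.7 × s* = 179 − 7.7 × (179 − 97)/17.5 = 179 − 631.4/17.5 = 142.92.
Pooling payoff: 0.30 × 179 + 0.70 × 97 = 121.6.
Difference: 142.92 − 121.6 = 21.32.
The high-ability type prefers to separate.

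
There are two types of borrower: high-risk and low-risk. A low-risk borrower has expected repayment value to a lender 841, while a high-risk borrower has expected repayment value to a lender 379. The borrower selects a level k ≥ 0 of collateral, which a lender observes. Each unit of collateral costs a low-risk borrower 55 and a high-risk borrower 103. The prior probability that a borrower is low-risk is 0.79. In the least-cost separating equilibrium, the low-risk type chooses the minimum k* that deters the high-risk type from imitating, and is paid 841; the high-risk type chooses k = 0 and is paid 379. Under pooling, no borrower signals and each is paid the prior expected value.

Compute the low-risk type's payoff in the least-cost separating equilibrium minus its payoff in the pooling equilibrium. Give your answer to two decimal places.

-149.68

Least-cost separating signal: k* solves 379 = 841 − 103·k*, so k* = (841 − 379)/103 ≈ 4.4854.
Low-risk type's separating payoff: 841 − 55 × k* = 841 − 55 × (841 − 379)/103 = 841 − 25410/103 ≈ 594.3010.
Pooling payoff: 0.79 × 841 + 0.21 × 379 = 743.98.
Difference: 594.3010 − 743.98 = -149.679, i.e. -149.68 to two decimal places.
The low-risk type would prefer the pooling outcome.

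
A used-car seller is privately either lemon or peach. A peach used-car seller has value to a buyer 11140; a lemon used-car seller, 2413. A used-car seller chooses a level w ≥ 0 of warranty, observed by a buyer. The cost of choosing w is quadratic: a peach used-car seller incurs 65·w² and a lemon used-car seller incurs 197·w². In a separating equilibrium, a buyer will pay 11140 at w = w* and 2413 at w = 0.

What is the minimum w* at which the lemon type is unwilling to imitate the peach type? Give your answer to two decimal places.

The lemon type at w = 0 receives 2413; imitating at w* yields 11140 − 197·w*².
Indifference: 2413 = 11140 − 197·w*², so w*² = (11140 − 2413) / 197 ≈ 44.2995.
w* = √44.2995 ≈ 6.66.

6.66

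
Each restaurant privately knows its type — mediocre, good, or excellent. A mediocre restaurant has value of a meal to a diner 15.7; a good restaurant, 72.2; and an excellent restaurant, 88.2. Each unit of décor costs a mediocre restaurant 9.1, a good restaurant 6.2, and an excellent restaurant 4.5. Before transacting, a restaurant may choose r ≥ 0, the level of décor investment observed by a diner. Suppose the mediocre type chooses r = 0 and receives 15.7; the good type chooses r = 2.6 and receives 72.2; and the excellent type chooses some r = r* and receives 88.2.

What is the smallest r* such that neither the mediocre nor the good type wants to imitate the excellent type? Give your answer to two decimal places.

7.97

Good type (on-path payoff 72.2 − 6.2×2.6 = 56.08) won't mimic when 56.08 ≥ 88.2 − 6.2·r*, i.e. r* ≥ 5.18.
Mediocre type (on-path payoff 15.7) won't mimic when 15.7 ≥ 88.2 − 9.1·r*, i.e. r* ≥ 7.97.
Both must hold, so r* = max(7.97, 5.18) = 7.97. The mediocre type's constraint binds.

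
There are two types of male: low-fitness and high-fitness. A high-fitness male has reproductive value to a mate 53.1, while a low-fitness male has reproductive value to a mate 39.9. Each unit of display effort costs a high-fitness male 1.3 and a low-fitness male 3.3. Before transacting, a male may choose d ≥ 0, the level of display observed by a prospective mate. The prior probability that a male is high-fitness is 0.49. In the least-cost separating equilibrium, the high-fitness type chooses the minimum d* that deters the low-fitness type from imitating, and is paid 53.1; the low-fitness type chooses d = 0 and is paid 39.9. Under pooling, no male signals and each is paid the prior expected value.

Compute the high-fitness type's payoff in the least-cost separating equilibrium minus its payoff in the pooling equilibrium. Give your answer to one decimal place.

1.5

Least-cost separating signal: d* solves 39.9 = 53.1 − 3.3·d*, so d* = (53.1 − 39.9)/3.3 = 4.
High-fitness type's separating payoff: 53.1 − 1.3 × d* = 53.1 − 1.3 × (53.1 − 39.9)/3.3 = 53.1 − 17.16/3.3 = 47.9.
Pooling payoff: 0.49 × 53.1 + 0.51 × 39.9 = 46.368.
Difference: 47.9 − 46.368 = 1.532, i.e. 1.5 to one decimal place.
The high-fitness type prefers to separate.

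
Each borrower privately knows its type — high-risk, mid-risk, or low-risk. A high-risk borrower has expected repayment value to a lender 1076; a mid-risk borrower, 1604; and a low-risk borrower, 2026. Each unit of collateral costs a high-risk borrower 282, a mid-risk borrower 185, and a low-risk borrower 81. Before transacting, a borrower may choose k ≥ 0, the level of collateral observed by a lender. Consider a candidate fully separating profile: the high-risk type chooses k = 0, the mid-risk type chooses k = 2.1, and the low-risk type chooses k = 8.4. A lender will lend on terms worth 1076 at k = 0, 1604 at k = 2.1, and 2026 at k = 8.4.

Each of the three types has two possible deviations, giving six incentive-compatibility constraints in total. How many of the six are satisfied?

Low-risk (own payoff 2026 − 81×8.4 = 1345.6): to k=0 gives 1076 → no gain ✓; to k=2.1 gives 1604 − 81×2.1 = 1433.9 → profitable ✗.
Mid-risk (own payoff 1604 − 185×2.1 = 1215.5): to k=0 gives 1076 → no gain ✓; to k=8.4 gives 2026 − 185×8.4 = 472 → no gain ✓.
High-risk (own payoff 1076): to k=2.1 gives 1604 − 282×2.1 = 1011.8 → no gain ✓; to k=8.4 gives 2026 − 282×8.4 = -342.8 → no gain ✓.
5 of the 6 constraints hold; not an equilibrium.

5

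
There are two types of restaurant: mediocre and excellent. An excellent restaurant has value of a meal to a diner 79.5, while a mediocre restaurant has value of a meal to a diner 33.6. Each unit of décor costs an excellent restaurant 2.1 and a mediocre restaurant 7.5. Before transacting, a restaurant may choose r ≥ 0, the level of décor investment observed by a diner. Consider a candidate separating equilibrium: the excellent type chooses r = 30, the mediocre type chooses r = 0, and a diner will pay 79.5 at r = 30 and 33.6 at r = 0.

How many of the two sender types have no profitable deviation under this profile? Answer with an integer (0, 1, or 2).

1

Excellent type: signal → 79.5 − 2.1 × 30 = 16.5; deviate to 0 → 33.6. IC fails (16.5 < 33.6).
Mediocre type: stay at 0 → 33.6; mimic → 79.5 − 7.5 × 30 = -145.5. IC holds (33.6 ≥ -145.5).
1 of 2 constraints hold, so this profile is not an equilibrium.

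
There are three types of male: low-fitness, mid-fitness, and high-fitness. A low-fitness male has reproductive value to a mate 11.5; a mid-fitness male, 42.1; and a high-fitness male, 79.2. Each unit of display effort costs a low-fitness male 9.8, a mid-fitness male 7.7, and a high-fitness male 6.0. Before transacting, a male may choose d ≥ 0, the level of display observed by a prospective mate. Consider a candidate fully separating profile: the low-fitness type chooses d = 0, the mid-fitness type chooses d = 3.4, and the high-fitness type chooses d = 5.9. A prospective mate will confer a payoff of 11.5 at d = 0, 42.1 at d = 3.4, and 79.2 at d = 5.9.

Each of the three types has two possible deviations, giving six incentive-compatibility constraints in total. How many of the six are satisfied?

4

Mid-fitness (own payoff 42.1 − 7.7×3.4 = 15.92): to d=0 gives 11.5 → no gain ✓; to d=5.9 gives 79.2 − 7.7×5.9 = 33.77 → profitable ✗.
Low-fitness (own payoff 11.5): to d=3.4 gives 42.1 − 9.8×3.4 = 8.78 → no gain ✓; to d=5.9 gives 79.2 − 9.8×5.9 = 21.38 → profitable ✗.
High-fitness (own payoff 79.2 − 6.0×5.9 = 43.8): to d=0 gives 11.5 → no gain ✓; to d=3.4 gives 42.1 − 6.0×3.4 = 21.7 → no gain ✓.
4 of the 6 constraints hold; not an equilibrium.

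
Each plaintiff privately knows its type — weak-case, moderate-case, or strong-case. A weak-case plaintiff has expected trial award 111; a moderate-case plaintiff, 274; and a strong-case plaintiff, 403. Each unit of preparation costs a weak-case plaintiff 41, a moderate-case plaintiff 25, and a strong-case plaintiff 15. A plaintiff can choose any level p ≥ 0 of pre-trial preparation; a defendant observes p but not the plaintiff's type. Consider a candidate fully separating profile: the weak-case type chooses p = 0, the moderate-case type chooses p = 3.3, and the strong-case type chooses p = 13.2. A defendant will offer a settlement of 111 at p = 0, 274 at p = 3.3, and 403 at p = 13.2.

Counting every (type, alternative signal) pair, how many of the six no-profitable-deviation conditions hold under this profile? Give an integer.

4

Strong-case (own payoff 403 − 15×13.2 = 205): to p=0 gives 111 → no gain ✓; to p=3.3 gives 274 − 15×3.3 = 224.5 → profitable ✗.
Moderate-case (own payoff 274 − 25×3.3 = 191.5): to p=0 gives 111 → no gain ✓; to p=13.2 gives 403 − 25×13.2 = 73 → no gain ✓.
Weak-case (own payoff 111): to p=3.3 gives 274 − 41×3.3 = 138.7 → profitable ✗; to p=13.2 gives 403 − 41×13.2 = -138.2 → no gain ✓.
4 of the 6 constraints hold; not an equilibrium.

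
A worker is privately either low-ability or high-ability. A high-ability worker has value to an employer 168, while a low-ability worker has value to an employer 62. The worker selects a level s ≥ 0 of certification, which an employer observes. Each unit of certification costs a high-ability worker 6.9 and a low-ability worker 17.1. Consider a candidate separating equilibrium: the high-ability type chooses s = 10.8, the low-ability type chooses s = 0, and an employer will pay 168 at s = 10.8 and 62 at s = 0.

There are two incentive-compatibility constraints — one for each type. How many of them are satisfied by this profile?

2

Low-ability type: stay at 0 → 62; mimic → 168 − 17.1 × 10.8 = -16.68. IC holds (62 ≥ -16.68).
High-ability type: signal → 168 − 6.9 × 10.8 = 93.48; deviate to 0 → 62. IC holds (93.48 ≥ 62).
2 of 2 constraints hold, so this is a separating equilibrium.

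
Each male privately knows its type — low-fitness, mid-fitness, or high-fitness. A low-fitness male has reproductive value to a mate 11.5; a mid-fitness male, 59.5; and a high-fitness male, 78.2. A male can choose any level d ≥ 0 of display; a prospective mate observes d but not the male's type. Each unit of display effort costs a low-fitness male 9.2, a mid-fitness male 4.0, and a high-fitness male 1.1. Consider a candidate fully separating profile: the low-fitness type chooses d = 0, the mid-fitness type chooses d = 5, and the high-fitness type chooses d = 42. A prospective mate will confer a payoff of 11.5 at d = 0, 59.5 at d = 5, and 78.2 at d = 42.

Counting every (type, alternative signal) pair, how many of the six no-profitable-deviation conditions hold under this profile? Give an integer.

Low-fitness (own payoff 11.5): to d=5 gives 59.5 − 9.2×5 = 13.5 → profitable ✗; to d=42 gives 78.2 − 9.2×42 = -308.2 → no gain ✓.
Mid-fitness (own payoff 59.5 − 4.0×5 = 39.5): to d=0 gives 11.5 → no gain ✓; to d=42 gives 78.2 − 4.0×42 = -89.8 → no gain ✓.
High-fitness (own payoff 78.2 − 1.1×42 = 32): to d=0 gives 11.5 → no gain ✓; to d=5 gives 59.5 − 1.1×5 = 54 → profitable ✗.
4 of the 6 constraints hold; not an equilibrium.

4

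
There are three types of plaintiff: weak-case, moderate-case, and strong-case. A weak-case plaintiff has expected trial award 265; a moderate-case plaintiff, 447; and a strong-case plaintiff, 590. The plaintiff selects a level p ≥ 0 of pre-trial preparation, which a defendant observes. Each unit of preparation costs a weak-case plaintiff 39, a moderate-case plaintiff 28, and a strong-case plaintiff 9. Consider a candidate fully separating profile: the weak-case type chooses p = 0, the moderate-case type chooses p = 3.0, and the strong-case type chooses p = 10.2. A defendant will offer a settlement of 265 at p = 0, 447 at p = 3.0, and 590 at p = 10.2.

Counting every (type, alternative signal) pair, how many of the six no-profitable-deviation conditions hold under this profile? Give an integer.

Moderate-case (own payoff 447 − 28×3.0 = 363): to p=0 gives 265 → no gain ✓; to p=10.2 gives 590 − 28×10.2 = 304.4 → no gain ✓.
Weak-case (own payoff 265): to p=3.0 gives 447 − 39×3.0 = 330 → profitable ✗; to p=10.2 gives 590 − 39×10.2 = 192.2 → no gain ✓.
Strong-case (own payoff 590 − 9×10.2 = 498.2): to p=0 gives 265 → no gain ✓; to p=3.0 gives 447 − 9×3.0 = 420 → no gain ✓.
5 of the 6 constraints hold; not an equilibrium.

5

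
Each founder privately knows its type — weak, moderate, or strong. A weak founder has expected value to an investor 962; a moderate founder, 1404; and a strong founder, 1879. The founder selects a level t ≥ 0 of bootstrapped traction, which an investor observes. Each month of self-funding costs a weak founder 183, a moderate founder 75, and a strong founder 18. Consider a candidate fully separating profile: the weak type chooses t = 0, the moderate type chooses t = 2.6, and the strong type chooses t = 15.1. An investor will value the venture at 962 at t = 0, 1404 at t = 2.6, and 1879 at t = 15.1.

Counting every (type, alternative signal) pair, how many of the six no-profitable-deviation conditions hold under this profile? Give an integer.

Strong (own payoff 1879 − 18×15.1 = 1607.2): to t=0 gives 962 → no gain ✓; to t=2.6 gives 1404 − 18×2.6 = 1357.2 → no gain ✓.
Moderate (own payoff 1404 − 75×2.6 = 1209): to t=0 gives 962 → no gain ✓; to t=15.1 gives 1879 − 75×15.1 = 746.5 → no gain ✓.
Weak (own payoff 962): to t=2.6 gives 1404 − 183×2.6 = 928.2 → no gain ✓; to t=15.1 gives 1879 − 183×15.1 = -884.3 → no gain ✓.
6 of the 6 constraints hold; this profile is a separating equilibrium.

6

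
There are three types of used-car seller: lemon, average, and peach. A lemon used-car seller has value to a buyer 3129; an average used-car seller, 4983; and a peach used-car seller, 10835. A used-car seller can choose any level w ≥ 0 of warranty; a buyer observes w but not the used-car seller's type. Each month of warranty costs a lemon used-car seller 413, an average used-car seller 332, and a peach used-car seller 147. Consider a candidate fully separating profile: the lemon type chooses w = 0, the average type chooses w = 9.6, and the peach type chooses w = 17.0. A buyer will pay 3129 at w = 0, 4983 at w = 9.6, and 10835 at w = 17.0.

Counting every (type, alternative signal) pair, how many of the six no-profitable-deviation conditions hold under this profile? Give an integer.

3

Average (own payoff 4983 − 332×9.6 = 1795.8): to w=0 gives 3129 → profitable ✗; to w=17.0 gives 10835 − 332×17.0 = 5191 → profitable ✗.
Peach (own payoff 10835 − 147×17.0 = 8336): to w=0 gives 3129 → no gain ✓; to w=9.6 gives 4983 − 147×9.6 = 3571.8 → no gain ✓.
Lemon (own payoff 3129): to w=9.6 gives 4983 − 413×9.6 = 1018.2 → no gain ✓; to w=17.0 gives 10835 − 413×17.0 = 3814 → profitable ✗.
3 of the 6 constraints hold; not an equilibrium.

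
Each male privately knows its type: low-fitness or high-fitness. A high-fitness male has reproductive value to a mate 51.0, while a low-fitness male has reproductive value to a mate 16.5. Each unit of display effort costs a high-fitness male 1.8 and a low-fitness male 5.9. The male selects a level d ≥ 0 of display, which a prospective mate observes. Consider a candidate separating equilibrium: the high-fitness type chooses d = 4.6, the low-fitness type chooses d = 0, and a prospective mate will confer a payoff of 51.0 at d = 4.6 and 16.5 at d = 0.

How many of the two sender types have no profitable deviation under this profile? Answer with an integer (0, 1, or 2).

1

High-fitness type: signal → 51.0 − 1.8 × 4.6 = 42.72; deviate to 0 → 16.5. IC holds (42.72 ≥ 16.5).
Low-fitness type: stay at 0 → 16.5; mimic → 51.0 − 5.9 × 4.6 = 23.86. IC fails (16.5 < 23.86).
1 of 2 constraints hold, so this profile is not an equilibrium.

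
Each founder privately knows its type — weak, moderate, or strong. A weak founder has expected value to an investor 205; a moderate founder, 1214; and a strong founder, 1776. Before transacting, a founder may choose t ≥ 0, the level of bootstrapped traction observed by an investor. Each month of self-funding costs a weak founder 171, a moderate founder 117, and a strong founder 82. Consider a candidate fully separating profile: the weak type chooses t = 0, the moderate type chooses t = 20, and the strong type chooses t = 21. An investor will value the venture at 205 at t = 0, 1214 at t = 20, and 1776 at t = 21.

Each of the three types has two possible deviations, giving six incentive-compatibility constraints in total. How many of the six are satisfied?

Weak (own payoff 205): to t=20 gives 1214 − 171×20 = -2206 → no gain ✓; to t=21 gives 1776 − 171×21 = -1815 → no gain ✓.
Strong (own payoff 1776 − 82×21 = 54): to t=0 gives 205 → profitable ✗; to t=20 gives 1214 − 82×20 = -426 → no gain ✓.
Moderate (own payoff 1214 − 117×20 = -1126): to t=0 gives 205 → profitable ✗; to t=21 gives 1776 − 117×21 = -681 → profitable ✗.
3 of the 6 constraints hold; not an equilibrium.

3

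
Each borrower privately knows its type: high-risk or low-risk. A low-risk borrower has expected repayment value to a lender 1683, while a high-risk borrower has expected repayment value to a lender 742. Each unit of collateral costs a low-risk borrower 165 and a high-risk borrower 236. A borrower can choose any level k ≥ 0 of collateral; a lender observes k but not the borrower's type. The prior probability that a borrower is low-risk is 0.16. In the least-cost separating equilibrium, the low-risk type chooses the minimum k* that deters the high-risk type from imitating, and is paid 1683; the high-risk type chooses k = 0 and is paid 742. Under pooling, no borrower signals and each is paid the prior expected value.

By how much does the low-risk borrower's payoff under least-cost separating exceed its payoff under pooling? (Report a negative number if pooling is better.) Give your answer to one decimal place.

132.5

Least-cost separating signal: k* solves 742 = 1683 − 236·k*, so k* = (1683 − 742)/236 ≈ 3.9873.
Low-risk type's separating payoff: 1683 − 165 × k* = 1683 − 165 × (1683 − 742)/236 = 1683 − 155265/236 ≈ 1025.097.
Pooling payoff: 0.16 × 1683 + 0.84 × 742 = 892.56.
Difference: 1025.097 − 892.56 = 132.537, i.e. 132.5 to one decimal place.
The low-risk type prefers to separate.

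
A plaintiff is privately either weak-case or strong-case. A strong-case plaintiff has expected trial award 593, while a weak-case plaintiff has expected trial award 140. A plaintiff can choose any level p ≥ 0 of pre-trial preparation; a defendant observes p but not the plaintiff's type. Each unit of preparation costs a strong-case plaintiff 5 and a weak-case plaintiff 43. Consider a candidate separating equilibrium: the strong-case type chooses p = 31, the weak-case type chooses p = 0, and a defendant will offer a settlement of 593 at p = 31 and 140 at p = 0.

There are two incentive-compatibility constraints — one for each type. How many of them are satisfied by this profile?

Weak-case type: stay at 0 → 140; mimic → 593 − 43 × 31 = -740. IC holds (140 ≥ -740).
Strong-case type: signal → 593 − 5 × 31 = 438; deviate to 0 → 140. IC holds (438 ≥ 140).
2 of 2 constraints hold, so this is a separating equilibrium.

2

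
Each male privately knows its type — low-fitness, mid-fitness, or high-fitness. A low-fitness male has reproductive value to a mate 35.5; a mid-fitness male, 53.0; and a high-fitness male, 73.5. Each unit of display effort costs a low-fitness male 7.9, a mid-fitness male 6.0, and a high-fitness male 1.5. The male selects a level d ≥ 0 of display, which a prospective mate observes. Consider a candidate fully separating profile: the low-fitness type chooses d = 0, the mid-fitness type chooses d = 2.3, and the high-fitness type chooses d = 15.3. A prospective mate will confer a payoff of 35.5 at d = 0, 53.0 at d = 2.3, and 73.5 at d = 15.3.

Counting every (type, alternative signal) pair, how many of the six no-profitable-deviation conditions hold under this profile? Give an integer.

6

High-fitness (own payoff 73.5 − 1.5×15.3 = 50.55): to d=0 gives 35.5 → no gain ✓; to d=2.3 gives 53.0 − 1.5×2.3 = 49.55 → no gain ✓.
Mid-fitness (own payoff 53.0 − 6.0×2.3 = 39.2): to d=0 gives 35.5 → no gain ✓; to d=15.3 gives 73.5 − 6.0×15.3 = -18.3 → no gain ✓.
Low-fitness (own payoff 35.5): to d=2.3 gives 53.0 − 7.9×2.3 = 34.83 → no gain ✓; to d=15.3 gives 73.5 − 7.9×15.3 = -47.37 → no gain ✓.
6 of the 6 constraints hold; this profile is a separating equilibrium.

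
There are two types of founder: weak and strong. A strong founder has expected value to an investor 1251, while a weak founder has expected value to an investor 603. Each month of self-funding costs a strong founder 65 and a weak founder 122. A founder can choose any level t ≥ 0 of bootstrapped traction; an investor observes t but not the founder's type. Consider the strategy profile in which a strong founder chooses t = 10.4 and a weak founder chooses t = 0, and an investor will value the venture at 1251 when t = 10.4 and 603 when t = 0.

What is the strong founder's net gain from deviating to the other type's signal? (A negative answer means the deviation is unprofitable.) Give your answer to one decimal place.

28.0

Playing t = 10.4 the strong founder receives 1251 − 65 × 10.4 = 575.
Deviating to t = 0 yields 603 instead.
Gain from deviating: 603 − 575 = 28.0.
The gain is positive, so the strong type's incentive-compatibility constraint is violated — this profile is not a separating equilibrium.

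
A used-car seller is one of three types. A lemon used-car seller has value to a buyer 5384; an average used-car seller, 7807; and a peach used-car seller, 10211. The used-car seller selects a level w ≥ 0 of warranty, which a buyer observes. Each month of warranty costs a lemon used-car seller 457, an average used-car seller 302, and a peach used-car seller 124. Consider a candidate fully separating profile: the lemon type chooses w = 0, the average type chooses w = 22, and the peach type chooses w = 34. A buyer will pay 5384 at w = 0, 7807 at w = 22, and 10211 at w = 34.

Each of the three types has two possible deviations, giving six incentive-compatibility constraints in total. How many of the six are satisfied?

5

Lemon (own payoff 5384): to w=22 gives 7807 − 457×22 = -2247 → no gain ✓; to w=34 gives 10211 − 457×34 = -5327 → no gain ✓.
Average (own payoff 7807 − 302×22 = 1163): to w=0 gives 5384 → profitable ✗; to w=34 gives 10211 − 302×34 = -57 → no gain ✓.
Peach (own payoff 10211 − 124×34 = 5995): to w=0 gives 5384 → no gain ✓; to w=22 gives 7807 − 124×22 = 5079 → no gain ✓.
5 of the 6 constraints hold; not an equilibrium.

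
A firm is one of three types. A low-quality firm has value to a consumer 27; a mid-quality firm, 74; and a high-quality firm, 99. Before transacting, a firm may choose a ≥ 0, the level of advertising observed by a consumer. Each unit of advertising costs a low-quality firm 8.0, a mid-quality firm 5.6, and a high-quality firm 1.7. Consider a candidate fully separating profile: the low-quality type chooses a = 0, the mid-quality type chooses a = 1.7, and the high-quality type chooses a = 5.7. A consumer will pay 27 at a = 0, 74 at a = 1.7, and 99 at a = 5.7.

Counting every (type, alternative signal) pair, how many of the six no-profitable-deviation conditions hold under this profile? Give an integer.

3

Mid-quality (own payoff 74 − 5.6×1.7 = 64.48): to a=0 gives 27 → no gain ✓; to a=5.7 gives 99 − 5.6×5.7 = 67.08 → profitable ✗.
High-quality (own payoff 99 − 1.7×5.7 = 89.31): to a=0 gives 27 → no gain ✓; to a=1.7 gives 74 − 1.7×1.7 = 71.11 → no gain ✓.
Low-quality (own payoff 27): to a=1.7 gives 74 − 8.0×1.7 = 60.4 → profitable ✗; to a=5.7 gives 99 − 8.0×5.7 = 53.4 → profitable ✗.
3 of the 6 constraints hold; not an equilibrium.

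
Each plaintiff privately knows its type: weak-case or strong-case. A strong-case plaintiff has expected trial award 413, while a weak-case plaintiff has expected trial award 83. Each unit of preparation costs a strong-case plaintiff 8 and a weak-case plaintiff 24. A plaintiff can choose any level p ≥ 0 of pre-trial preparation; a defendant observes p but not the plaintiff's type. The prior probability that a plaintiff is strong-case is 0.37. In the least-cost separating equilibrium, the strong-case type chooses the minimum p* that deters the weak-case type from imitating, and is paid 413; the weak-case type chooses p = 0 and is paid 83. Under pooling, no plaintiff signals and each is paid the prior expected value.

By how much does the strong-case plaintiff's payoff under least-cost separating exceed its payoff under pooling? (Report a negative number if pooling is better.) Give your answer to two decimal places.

97.90

Least-cost separating signal: p* solves 83 = 413 − 24·p*, so p* = (413 − 83)/24 = 13.75.
Strong-case type's separating payoff: 413 − 8 × p* = 413 − 8 × (413 − 83)/24 = 413 − 2640/24 = 303.
Pooling payoff: 0.37 × 413 + 0.63 × 83 = 205.1.
Difference: 303 − 205.1 = 97.90.
The strong-case type prefers to separate.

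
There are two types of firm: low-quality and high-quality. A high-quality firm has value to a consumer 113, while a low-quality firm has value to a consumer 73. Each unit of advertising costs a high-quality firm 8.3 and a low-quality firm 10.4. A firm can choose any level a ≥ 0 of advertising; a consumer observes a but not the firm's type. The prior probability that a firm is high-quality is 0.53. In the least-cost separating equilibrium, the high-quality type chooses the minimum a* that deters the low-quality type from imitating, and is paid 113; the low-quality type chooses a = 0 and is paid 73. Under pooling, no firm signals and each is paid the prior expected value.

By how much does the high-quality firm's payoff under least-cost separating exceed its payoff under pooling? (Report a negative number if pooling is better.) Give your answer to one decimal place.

-13.1

Least-cost separating signal: a* solves 73 = 113 − 10.4·a*, so a* = (113 − 73)/10.4 ≈ 3.8462.
High-quality type's separating payoff: 113 − 8.3 × a* = 113 − 8.3 × (113 − 73)/10.4 = 113 − 332/10.4 ≈ 81.077.
Pooling payoff: 0.53 × 113 + 0.47 × 73 = 94.2.
Difference: 81.077 − 94.2 = -13.123, i.e. -13.1 to one decimal place.
The high-quality type would prefer the pooling outcome.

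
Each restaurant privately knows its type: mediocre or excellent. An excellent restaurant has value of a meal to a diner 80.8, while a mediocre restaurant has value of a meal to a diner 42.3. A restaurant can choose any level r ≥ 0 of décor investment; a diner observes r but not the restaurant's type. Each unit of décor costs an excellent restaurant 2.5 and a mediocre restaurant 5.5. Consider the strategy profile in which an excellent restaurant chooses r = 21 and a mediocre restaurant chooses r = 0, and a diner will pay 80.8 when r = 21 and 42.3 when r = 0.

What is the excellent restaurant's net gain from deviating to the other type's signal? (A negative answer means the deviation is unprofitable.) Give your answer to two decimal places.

Playing r = 21 the excellent restaurant receives 80.8 − 2.5 × 21 = 28.3.
Deviating to r = 0 yields 42.3 instead.
Gain from deviating: 42.3 − 28.3 = 14.00.
The gain is positive, so the excellent type's incentive-compatibility constraint is violated — this profile is not a separating equilibrium.

14.00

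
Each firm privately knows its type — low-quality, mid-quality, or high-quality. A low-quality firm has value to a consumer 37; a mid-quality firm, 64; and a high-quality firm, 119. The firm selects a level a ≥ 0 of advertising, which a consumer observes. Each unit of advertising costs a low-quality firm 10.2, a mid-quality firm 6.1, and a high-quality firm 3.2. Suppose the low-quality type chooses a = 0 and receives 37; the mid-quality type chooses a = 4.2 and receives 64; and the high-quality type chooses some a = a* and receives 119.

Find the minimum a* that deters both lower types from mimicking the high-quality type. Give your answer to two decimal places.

13.22

Mid-quality type (on-path payoff 64 − 6.1×4.2 = 38.38) won't mimic when 38.38 ≥ 119 − 6.1·a*, i.e. a* ≥ 13.22.
Low-quality type (on-path payoff 37) won't mimic when 37 ≥ 119 − 10.2·a*, i.e. a* ≥ 8.04.
Both must hold, so a* = max(8.04, 13.22) = 13.22. The mid-quality type's constraint binds.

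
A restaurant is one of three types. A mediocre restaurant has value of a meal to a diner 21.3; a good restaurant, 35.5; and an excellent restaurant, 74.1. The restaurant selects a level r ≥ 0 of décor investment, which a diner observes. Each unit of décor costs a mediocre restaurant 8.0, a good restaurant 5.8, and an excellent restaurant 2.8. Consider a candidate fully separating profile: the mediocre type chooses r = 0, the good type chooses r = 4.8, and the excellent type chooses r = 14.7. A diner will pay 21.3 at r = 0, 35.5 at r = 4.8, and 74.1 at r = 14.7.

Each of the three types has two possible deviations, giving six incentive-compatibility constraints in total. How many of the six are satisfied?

5

Excellent (own payoff 74.1 − 2.8×14.7 = 32.94): to r=0 gives 21.3 → no gain ✓; to r=4.8 gives 35.5 − 2.8×4.8 = 22.06 → no gain ✓.
Good (own payoff 35.5 − 5.8×4.8 = 7.66): to r=0 gives 21.3 → profitable ✗; to r=14.7 gives 74.1 − 5.8×14.7 = -11.16 → no gain ✓.
Mediocre (own payoff 21.3): to r=4.8 gives 35.5 − 8.0×4.8 = -2.9 → no gain ✓; to r=14.7 gives 74.1 − 8.0×14.7 = -43.5 → no gain ✓.
5 of the 6 constraints hold; not an equilibrium.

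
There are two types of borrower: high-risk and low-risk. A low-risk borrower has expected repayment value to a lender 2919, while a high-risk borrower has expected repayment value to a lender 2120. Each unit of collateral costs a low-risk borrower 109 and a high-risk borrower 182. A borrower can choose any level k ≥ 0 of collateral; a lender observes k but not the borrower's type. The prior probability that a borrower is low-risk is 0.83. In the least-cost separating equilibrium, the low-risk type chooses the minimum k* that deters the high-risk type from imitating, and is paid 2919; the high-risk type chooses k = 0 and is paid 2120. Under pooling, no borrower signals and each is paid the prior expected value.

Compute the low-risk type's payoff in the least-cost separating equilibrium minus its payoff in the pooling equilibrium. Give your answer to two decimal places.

Least-cost separating signal: k* solves 2120 = 2919 − 182·k*, so k* = (2919 − 2120)/182 ≈ 4.3901.
Low-risk type's separating payoff: 2919 − 109 × k* = 2919 − 109 × (2919 − 2120)/182 = 2919 − 87091/182 ≈ 2440.4780.
Pooling payoff: 0.83 × 2919 + 0.17 × 2120 = 2783.17.
Difference: 2440.4780 − 2783.17 = -342.692, i.e. -342.69 to two decimal places.
The low-risk type would prefer the pooling outcome.

-342.69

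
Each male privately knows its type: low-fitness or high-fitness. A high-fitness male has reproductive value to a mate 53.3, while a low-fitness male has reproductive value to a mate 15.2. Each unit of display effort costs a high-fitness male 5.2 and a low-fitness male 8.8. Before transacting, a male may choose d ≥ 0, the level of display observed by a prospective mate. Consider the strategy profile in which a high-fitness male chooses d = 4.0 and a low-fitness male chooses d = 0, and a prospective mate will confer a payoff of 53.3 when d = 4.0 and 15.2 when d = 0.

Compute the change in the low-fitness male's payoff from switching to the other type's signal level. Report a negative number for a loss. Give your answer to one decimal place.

Playing d = 0 the low-fitness male receives 15.2.
Deviating to d = 4.0 brings payment 53.3 at cost 8.8 × 4.0 = 35.2, netting 18.1.
Gain from deviating: 18.1 − 15.2 = 2.9.
The gain is positive, so the low-fitness type's incentive-compatibility constraint is violated — this profile is not a separating equilibrium.

2.9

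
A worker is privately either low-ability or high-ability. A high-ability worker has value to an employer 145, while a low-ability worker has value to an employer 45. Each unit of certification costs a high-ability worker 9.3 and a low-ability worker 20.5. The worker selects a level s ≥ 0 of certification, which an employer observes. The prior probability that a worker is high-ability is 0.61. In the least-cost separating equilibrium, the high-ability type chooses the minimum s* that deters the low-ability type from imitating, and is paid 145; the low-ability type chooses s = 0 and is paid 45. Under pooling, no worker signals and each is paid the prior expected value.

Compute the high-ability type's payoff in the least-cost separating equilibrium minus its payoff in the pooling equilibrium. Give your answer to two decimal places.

-6.37

Least-cost separating signal: s* solves 45 = 145 − 20.5·s*, so s* = (145 − 45)/20.5 ≈ 4.8780.
High-ability type's separating payoff: 145 − 9.3 × s* = 145 − 9.3 × (145 − 45)/20.5 = 145 − 930/20.5 ≈ 99.6341.
Pooling payoff: 0.61 × 145 + 0.39 × 45 = 106.
Difference: 99.6341 − 106 = -6.3659, i.e. -6.37 to two decimal places.
The high-ability type would prefer the pooling outcome.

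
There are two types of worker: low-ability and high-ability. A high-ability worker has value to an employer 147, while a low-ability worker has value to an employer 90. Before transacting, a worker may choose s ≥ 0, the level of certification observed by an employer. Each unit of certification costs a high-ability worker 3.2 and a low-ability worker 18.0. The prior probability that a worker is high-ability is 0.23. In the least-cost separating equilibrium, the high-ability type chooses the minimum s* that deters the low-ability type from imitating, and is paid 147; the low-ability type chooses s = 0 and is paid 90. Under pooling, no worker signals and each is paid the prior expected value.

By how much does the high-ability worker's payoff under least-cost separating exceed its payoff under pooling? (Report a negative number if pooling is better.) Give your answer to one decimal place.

Least-cost separating signal: s* solves 90 = 147 − 18.0·s*, so s* = (147 − 90)/18.0 ≈ 3.1667.
High-ability type's separating payoff: 147 − 3.2 × s* = 147 − 3.2 × (147 − 90)/18.0 = 147 − 182.4/18.0 ≈ 136.867.
Pooling payoff: 0.23 × 147 + 0.77 × 90 = 103.11.
Difference: 136.867 − 103.11 = 33.757, i.e. 33.8 to one decimal place.
The high-ability type prefers to separate.

33.8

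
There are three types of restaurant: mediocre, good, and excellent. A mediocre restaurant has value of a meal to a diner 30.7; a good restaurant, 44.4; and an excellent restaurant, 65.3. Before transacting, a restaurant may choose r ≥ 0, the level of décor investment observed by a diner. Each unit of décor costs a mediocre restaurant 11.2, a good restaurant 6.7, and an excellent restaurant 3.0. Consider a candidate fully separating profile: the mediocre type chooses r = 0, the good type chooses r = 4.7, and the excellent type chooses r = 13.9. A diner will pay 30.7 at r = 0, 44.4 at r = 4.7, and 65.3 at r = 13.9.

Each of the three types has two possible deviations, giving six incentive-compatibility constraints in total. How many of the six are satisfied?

3

Mediocre (own payoff 30.7): to r=4.7 gives 44.4 − 11.2×4.7 = -8.24 → no gain ✓; to r=13.9 gives 65.3 − 11.2×13.9 = -90.38 → no gain ✓.
Excellent (own payoff 65.3 − 3.0×13.9 = 23.6): to r=0 gives 30.7 → profitable ✗; to r=4.7 gives 44.4 − 3.0×4.7 = 30.3 → profitable ✗.
Good (own payoff 44.4 − 6.7×4.7 = 12.91): to r=0 gives 30.7 → profitable ✗; to r=13.9 gives 65.3 − 6.7×13.9 = -27.83 → no gain ✓.
3 of the 6 constraints hold; not an equilibrium.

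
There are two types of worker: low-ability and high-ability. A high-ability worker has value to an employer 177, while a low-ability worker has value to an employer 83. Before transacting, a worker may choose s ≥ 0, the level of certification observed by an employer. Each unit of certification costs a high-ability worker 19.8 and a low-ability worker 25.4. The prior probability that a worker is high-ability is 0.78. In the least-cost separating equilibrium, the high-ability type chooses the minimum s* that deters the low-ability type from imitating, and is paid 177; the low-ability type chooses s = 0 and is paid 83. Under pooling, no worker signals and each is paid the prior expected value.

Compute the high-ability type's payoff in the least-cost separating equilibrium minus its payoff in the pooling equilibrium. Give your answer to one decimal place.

-52.6

Least-cost separating signal: s* solves 83 = 177 − 25.4·s*, so s* = (177 − 83)/25.4 ≈ 3.7008.
High-ability type's separating payoff: 177 − 19.8 × s* = 177 − 19.8 × (177 − 83)/25.4 = 177 − 1861.2/25.4 ≈ 103.724.
Pooling payoff: 0.78 × 177 + 0.22 × 83 = 156.32.
Difference: 103.724 − 156.32 = -52.596, i.e. -52.6 to one decimal place.
The high-ability type would prefer the pooling outcome.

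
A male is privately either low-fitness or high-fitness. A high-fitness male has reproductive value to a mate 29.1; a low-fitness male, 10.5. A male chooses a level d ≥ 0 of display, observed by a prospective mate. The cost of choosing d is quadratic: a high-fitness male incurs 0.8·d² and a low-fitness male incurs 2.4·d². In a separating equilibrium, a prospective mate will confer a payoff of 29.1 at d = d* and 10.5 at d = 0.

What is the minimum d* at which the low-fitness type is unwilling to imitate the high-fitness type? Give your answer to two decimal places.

The low-fitness type at d = 0 receives 10.5; imitating at d* yields 29.1 − 2.4·d*².
Indifference: 10.5 = 29.1 − 2.4·d*², so d*² = (29.1 − 10.5) / 2.4 = 7.75.
d* = √7.75 ≈ 2.78.

2.78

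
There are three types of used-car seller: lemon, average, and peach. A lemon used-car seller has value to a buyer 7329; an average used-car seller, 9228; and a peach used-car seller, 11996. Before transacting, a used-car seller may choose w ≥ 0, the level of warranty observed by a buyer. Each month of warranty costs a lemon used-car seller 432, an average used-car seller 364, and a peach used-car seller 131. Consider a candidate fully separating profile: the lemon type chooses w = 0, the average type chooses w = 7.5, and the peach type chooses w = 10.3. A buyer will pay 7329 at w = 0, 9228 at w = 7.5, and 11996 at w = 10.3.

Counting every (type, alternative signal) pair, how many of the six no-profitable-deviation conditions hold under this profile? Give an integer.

Lemon (own payoff 7329): to w=7.5 gives 9228 − 432×7.5 = 5988 → no gain ✓; to w=10.3 gives 11996 − 432×10.3 = 7546.4 → profitable ✗.
Average (own payoff 9228 − 364×7.5 = 6498): to w=0 gives 7329 → profitable ✗; to w=10.3 gives 11996 − 364×10.3 = 8246.8 → profitable ✗.
Peach (own payoff 11996 − 131×10.3 = 10646.7): to w=0 gives 7329 → no gain ✓; to w=7.5 gives 9228 − 131×7.5 = 8245.5 → no gain ✓.
3 of the 6 constraints hold; not an equilibrium.

3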